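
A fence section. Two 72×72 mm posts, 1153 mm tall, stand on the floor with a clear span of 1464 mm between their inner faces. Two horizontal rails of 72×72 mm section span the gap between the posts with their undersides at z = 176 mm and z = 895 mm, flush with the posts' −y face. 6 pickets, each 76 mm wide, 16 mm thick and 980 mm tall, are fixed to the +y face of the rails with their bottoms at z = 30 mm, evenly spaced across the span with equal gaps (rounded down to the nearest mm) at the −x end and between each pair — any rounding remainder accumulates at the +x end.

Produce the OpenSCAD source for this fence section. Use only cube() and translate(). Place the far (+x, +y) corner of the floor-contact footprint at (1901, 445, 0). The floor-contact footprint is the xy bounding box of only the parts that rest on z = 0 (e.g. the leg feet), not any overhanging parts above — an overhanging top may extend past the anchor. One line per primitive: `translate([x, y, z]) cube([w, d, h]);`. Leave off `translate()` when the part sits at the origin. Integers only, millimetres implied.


translate([293, 373, 0]) cube([72, 72, 1153]);
translate([1829, 373, 0]) cube([72, 72, 1153]);
translate([365, 373, 176]) cube([1464, 72, 72]);
translate([365, 373, 895]) cube([1464, 72, 72]);
translate([509, 445, 30]) cube([76, 16, 980]);
translate([729, 445, 30]) cube([76, 16, 980]);
translate([949, 445, 30]) cube([76, 16, 980]);
translate([1169, 445, 30]) cube([76, 16, 980]);
translate([1389, 445, 30]) cube([76, 16, 980]);
translate([1609, 445, 30]) cube([76, 16, 980]);


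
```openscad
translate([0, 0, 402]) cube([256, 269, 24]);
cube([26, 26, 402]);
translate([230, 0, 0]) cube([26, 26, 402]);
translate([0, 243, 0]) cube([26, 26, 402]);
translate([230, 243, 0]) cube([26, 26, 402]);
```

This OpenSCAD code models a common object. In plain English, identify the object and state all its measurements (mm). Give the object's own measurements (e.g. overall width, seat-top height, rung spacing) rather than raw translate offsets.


A four-legged stool. The seat is a 256×269×24 mm slab whose top surface is at z = 426 mm; four square legs, each 26×26 mm in cross-section, run from the floor (z = 0) to the underside of the seat, each flush with a corner of the seat.


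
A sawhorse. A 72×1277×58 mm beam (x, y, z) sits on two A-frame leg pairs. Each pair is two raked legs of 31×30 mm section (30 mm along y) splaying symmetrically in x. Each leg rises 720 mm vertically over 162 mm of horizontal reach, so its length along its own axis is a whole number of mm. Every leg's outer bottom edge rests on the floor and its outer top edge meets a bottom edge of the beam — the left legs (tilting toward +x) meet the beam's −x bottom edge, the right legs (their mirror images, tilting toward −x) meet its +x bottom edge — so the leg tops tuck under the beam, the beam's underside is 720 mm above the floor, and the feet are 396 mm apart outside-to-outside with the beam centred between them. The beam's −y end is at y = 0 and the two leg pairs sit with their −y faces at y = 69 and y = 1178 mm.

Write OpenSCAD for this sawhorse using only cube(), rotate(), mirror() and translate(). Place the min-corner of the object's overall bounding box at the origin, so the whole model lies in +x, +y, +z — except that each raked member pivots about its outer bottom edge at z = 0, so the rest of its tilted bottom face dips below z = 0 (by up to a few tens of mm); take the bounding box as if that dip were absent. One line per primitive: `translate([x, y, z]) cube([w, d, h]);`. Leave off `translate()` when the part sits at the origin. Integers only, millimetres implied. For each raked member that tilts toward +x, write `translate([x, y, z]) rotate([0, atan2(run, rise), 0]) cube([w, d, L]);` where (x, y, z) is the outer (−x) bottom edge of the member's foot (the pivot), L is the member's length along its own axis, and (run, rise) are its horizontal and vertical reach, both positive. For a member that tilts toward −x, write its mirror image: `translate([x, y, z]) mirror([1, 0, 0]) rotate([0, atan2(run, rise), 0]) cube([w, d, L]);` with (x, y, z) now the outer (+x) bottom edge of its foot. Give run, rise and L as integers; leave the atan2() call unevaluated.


translate([162, 0, 720]) cube([72, 1277, 58]);
translate([0, 69, 0]) rotate([0, atan2(162, 720), 0]) cube([31, 30, 738]);
translate([396, 69, 0]) mirror([1, 0, 0]) rotate([0, atan2(162, 720), 0]) cube([31, 30, 738]);
translate([0, 1178, 0]) rotate([0, atan2(162, 720), 0]) cube([31, 30, 738]);
translate([396, 1178, 0]) mirror([1, 0, 0]) rotate([0, atan2(162, 720), 0]) cube([31, 30, 738]);


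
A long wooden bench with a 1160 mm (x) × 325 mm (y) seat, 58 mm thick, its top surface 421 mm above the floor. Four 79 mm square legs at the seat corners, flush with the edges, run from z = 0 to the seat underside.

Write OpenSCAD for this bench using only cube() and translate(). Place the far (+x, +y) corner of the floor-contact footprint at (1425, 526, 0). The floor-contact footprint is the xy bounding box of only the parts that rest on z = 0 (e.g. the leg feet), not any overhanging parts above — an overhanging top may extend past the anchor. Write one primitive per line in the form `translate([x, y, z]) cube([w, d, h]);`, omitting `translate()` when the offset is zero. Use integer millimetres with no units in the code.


translate([265, 201, 363]) cube([1160, 325, 58]);
translate([265, 201, 0]) cube([79, 79, 363]);
translate([265, 447, 0]) cube([79, 79, 363]);
translate([1346, 201, 0]) cube([79, 79, 363]);
translate([1346, 447, 0]) cube([79, 79, 363]);


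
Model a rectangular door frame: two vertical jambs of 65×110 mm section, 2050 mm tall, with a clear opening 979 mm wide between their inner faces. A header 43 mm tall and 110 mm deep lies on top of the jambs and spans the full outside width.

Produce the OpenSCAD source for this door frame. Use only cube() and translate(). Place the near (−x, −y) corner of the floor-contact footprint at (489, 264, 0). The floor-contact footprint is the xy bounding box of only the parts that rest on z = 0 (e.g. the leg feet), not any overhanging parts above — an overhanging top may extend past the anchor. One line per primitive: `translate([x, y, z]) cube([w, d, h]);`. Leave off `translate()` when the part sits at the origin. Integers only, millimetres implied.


translate([489, 264, 0]) cube([65, 110, 2050]);
translate([1533, 264, 0]) cube([65, 110, 2050]);
translate([489, 264, 2050]) cube([1109, 110, 43]);


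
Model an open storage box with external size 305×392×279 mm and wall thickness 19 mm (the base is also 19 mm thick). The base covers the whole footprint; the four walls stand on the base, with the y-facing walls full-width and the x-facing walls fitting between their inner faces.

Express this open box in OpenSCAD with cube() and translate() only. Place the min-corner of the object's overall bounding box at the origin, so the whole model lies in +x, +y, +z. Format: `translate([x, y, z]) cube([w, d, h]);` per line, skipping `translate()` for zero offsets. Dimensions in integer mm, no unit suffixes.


cube([305, 392, 19]);
translate([0, 0, 19]) cube([305, 19, 260]);
translate([0, 373, 19]) cube([305, 19, 260]);
translate([0, 19, 19]) cube([19, 354, 260]);
translate([286, 19, 19]) cube([19, 354, 260]);


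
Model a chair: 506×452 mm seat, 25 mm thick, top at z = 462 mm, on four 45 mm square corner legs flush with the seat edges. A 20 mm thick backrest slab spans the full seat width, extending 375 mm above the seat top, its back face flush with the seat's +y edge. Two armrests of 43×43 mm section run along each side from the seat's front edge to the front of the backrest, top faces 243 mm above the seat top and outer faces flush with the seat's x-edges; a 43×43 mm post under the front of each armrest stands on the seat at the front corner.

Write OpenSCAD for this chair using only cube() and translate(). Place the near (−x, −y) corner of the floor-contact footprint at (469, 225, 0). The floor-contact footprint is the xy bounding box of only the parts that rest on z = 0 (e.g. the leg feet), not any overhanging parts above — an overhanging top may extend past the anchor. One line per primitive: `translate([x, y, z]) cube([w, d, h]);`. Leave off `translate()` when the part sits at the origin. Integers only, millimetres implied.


translate([469, 225, 437]) cube([506, 452, 25]);
translate([469, 225, 0]) cube([45, 45, 437]);
translate([930, 225, 0]) cube([45, 45, 437]);
translate([469, 632, 0]) cube([45, 45, 437]);
translate([930, 632, 0]) cube([45, 45, 437]);
translate([469, 657, 462]) cube([506, 20, 375]);
translate([469, 225, 662]) cube([43, 432, 43]);
translate([932, 225, 662]) cube([43, 432, 43]);
translate([469, 225, 462]) cube([43, 43, 200]);
translate([932, 225, 462]) cube([43, 43, 200]);


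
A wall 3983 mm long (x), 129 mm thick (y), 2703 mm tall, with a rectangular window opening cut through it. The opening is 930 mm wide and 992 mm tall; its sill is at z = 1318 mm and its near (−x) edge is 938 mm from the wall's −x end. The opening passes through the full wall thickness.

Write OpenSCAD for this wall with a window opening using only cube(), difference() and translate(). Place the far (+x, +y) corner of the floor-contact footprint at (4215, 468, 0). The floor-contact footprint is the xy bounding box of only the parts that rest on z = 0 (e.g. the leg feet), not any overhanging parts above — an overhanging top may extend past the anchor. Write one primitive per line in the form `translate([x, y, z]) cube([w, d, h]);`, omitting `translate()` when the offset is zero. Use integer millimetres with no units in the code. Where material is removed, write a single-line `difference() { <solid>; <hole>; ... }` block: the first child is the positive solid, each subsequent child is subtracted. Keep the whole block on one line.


difference() { translate([232, 339, 0]) cube([3983, 129, 2703]); translate([1170, 339, 1318]) cube([930, 129, 992]); }


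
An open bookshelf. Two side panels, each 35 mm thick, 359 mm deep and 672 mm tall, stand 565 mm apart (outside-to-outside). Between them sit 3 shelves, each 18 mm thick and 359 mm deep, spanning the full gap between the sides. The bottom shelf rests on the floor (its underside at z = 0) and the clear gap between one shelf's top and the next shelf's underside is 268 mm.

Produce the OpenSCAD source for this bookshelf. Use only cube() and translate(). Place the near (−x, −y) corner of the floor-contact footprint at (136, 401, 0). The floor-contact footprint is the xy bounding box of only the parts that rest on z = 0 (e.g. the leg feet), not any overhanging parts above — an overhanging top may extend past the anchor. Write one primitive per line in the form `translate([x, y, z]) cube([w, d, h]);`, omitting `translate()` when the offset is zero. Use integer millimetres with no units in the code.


translate([136, 401, 0]) cube([35, 359, 672]);
translate([666, 401, 0]) cube([35, 359, 672]);
translate([171, 401, 0]) cube([495, 359, 18]);
translate([171, 401, 286]) cube([495, 359, 18]);
translate([171, 401, 572]) cube([495, 359, 18]);


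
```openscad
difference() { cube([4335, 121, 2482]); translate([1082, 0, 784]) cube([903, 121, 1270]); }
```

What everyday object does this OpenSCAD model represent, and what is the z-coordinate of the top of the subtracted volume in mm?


A wall with a window opening. The window head height is 2054 mm.

A wall with a rectangular opening subtracted — a window. Sill at z = 784, opening 1270 mm tall, so the head is at 784 + 1270 = 2054 mm.


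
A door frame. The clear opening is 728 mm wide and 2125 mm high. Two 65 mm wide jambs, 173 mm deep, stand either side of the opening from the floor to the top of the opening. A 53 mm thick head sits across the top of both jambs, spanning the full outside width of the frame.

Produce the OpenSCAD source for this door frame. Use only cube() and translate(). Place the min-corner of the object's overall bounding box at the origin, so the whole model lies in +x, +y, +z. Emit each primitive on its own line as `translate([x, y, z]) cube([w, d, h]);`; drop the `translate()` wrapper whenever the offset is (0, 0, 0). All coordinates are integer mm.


cube([65, 173, 2125]);
translate([793, 0, 0]) cube([65, 173, 2125]);
translate([0, 0, 2125]) cube([858, 173, 53]);


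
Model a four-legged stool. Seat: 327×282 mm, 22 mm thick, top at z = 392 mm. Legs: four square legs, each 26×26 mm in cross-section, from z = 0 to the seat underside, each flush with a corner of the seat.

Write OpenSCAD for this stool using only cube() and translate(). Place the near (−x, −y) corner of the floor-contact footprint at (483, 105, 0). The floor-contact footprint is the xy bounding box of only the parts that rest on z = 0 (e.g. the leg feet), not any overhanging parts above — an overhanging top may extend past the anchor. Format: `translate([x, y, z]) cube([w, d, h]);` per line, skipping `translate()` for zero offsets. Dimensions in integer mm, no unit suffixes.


// leg_h = 392 - 22 = 370
translate([483, 105, 370]) cube([327, 282, 22]);
translate([483, 105, 0]) cube([26, 26, 370]);
translate([784, 105, 0]) cube([26, 26, 370]);
translate([483, 361, 0]) cube([26, 26, 370]);
translate([784, 361, 0]) cube([26, 26, 370]);


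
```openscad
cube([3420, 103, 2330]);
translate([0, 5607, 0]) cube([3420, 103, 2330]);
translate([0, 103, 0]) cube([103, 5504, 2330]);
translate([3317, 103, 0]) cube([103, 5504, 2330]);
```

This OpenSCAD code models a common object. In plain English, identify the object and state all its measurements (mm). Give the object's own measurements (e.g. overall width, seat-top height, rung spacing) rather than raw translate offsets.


The wall frame of a small rectangular building: four walls, each 2330 mm tall and 103 mm thick, enclosing a footprint 3420 mm (x) by 5710 mm (y) outside-to-outside, with no floor or roof. The front and back walls (the −y and +y sides) span the full width; the two side walls fit between them.


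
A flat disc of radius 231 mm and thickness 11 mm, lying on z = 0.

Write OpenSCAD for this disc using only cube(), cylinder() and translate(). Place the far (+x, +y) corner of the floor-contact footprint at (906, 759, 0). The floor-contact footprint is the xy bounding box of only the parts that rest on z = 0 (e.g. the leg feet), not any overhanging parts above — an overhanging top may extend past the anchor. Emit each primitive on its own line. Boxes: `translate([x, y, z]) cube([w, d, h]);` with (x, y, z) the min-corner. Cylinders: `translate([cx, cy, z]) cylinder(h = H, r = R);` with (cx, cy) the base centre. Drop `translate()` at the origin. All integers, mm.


translate([675, 528, 0]) cylinder(h = 11, r = 231);


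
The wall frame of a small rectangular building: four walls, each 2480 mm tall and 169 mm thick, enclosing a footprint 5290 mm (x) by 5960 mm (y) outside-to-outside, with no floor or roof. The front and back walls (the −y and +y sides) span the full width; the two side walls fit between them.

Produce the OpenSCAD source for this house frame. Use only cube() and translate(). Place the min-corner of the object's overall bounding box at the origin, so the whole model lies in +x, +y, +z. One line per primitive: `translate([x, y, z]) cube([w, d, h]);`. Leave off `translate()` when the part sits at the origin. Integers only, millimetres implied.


cube([5290, 169, 2480]);
translate([0, 5791, 0]) cube([5290, 169, 2480]);
translate([0, 169, 0]) cube([169, 5622, 2480]);
translate([5121, 169, 0]) cube([169, 5622, 2480]);


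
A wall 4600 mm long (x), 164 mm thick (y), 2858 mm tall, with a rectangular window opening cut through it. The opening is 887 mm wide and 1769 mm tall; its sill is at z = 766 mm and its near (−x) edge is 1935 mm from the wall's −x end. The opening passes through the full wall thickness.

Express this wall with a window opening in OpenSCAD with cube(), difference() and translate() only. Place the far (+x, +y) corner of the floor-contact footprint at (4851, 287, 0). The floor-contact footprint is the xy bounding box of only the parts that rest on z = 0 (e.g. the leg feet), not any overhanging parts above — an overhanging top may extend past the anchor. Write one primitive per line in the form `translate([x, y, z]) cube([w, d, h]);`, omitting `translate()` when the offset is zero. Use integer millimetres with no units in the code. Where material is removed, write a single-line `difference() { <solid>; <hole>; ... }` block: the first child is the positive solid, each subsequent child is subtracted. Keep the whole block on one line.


difference() { translate([251, 123, 0]) cube([4600, 164, 2858]); translate([2186, 123, 766]) cube([887, 164, 1769]); }


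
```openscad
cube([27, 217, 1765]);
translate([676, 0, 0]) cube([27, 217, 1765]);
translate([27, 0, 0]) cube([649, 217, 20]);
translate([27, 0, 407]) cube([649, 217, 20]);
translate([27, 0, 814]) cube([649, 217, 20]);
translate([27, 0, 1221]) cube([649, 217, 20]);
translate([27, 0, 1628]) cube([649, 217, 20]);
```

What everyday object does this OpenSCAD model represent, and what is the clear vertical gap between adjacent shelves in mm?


A bookshelf. The clear shelf gap is 387 mm.

Two tall side panels with 5 horizontal boards between them — a bookshelf. The first two shelf undersides are at z = 0 and z = 407; with shelf thickness 20, the clear gap is 407 − 0 − 20 = 387 mm.


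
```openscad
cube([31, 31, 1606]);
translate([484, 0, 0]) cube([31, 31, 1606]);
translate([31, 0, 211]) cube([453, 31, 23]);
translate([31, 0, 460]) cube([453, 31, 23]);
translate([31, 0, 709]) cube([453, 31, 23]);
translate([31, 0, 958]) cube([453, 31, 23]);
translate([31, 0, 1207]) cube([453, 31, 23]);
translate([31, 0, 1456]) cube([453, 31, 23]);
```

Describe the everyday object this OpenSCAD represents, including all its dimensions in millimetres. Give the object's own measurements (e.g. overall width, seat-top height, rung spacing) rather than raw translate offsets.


A straight ladder. Two 31×31 mm vertical rails, 1606 mm tall, stand 515 mm apart (outside-to-outside) with their front faces coplanar on the −y side. 6 rungs, each 31 mm deep and 23 mm tall, span between the inner faces of the rails, front faces flush with the rails. The lowest rung's underside is at z = 211 mm and rungs are spaced 249 mm apart (underside to underside).


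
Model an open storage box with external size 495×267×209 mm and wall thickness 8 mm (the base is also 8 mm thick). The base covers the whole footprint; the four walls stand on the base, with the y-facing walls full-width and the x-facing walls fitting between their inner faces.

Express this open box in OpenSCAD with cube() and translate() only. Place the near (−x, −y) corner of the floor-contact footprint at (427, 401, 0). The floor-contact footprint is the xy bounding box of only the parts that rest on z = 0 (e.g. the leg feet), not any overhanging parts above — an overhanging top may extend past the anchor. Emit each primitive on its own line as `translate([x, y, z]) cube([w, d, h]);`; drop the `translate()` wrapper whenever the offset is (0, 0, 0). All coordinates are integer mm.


translate([427, 401, 0]) cube([495, 267, 8]);
translate([427, 401, 8]) cube([495, 8, 201]);
translate([427, 660, 8]) cube([495, 8, 201]);
translate([427, 409, 8]) cube([8, 251, 201]);
translate([914, 409, 8]) cube([8, 251, 201]);


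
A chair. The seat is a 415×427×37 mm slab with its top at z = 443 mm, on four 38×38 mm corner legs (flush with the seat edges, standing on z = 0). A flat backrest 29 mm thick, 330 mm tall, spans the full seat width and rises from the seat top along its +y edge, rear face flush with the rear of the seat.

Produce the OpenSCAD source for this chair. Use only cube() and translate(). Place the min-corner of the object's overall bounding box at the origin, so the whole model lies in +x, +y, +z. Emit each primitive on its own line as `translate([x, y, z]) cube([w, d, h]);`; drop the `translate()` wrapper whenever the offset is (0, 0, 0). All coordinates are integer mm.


translate([0, 0, 406]) cube([415, 427, 37]);
cube([38, 38, 406]);
translate([377, 0, 0]) cube([38, 38, 406]);
translate([0, 389, 0]) cube([38, 38, 406]);
translate([377, 389, 0]) cube([38, 38, 406]);
translate([0, 398, 443]) cube([415, 29, 330]);


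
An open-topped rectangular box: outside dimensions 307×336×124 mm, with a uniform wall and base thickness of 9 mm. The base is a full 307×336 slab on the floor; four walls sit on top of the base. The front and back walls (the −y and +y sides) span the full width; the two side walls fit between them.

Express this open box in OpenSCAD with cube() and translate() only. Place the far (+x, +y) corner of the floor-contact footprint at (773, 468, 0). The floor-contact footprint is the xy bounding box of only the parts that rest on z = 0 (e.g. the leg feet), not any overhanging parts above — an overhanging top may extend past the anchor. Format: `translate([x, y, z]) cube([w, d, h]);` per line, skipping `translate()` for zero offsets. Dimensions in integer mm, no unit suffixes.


translate([466, 132, 0]) cube([307, 336, 9]);
translate([466, 132, 9]) cube([307, 9, 115]);
translate([466, 459, 9]) cube([307, 9, 115]);
translate([466, 141, 9]) cube([9, 318, 115]);
translate([764, 141, 9]) cube([9, 318, 115]);


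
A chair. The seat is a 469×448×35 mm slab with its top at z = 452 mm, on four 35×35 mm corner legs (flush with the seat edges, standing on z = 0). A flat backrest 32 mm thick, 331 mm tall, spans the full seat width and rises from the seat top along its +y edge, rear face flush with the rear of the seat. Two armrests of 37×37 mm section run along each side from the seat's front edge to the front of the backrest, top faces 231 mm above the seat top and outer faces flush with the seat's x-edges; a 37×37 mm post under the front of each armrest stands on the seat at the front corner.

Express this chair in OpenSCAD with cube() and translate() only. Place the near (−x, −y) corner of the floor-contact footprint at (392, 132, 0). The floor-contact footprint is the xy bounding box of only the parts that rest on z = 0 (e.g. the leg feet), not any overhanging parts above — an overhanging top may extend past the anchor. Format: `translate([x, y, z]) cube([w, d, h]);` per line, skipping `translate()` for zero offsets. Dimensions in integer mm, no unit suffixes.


translate([392, 132, 417]) cube([469, 448, 35]);
translate([392, 132, 0]) cube([35, 35, 417]);
translate([826, 132, 0]) cube([35, 35, 417]);
translate([392, 545, 0]) cube([35, 35, 417]);
translate([826, 545, 0]) cube([35, 35, 417]);
translate([392, 548, 452]) cube([469, 32, 331]);
translate([392, 132, 646]) cube([37, 416, 37]);
translate([824, 132, 646]) cube([37, 416, 37]);
translate([392, 132, 452]) cube([37, 37, 194]);
translate([824, 132, 452]) cube([37, 37, 194]);


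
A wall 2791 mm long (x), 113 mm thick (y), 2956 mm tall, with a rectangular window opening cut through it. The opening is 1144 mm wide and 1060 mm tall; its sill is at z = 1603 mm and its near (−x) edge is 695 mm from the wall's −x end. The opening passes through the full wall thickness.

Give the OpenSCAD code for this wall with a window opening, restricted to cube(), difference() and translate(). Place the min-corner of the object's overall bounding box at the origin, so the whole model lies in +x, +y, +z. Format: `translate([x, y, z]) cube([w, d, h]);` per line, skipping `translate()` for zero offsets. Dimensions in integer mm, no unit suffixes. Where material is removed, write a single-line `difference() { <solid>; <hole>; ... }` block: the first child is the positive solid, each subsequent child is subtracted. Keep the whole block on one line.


difference() { cube([2791, 113, 2956]); translate([695, 0, 1603]) cube([1144, 113, 1060]); }


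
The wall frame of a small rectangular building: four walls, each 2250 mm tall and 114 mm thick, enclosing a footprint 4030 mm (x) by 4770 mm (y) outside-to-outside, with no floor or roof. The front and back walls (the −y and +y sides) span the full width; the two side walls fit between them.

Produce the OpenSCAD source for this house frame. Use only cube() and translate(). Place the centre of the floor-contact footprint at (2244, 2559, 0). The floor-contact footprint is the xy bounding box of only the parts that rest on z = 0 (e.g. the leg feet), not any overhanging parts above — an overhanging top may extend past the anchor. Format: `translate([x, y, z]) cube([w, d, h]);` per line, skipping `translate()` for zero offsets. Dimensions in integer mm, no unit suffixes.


translate([229, 174, 0]) cube([4030, 114, 2250]);
translate([229, 4830, 0]) cube([4030, 114, 2250]);
translate([229, 288, 0]) cube([114, 4542, 2250]);
translate([4145, 288, 0]) cube([114, 4542, 2250]);


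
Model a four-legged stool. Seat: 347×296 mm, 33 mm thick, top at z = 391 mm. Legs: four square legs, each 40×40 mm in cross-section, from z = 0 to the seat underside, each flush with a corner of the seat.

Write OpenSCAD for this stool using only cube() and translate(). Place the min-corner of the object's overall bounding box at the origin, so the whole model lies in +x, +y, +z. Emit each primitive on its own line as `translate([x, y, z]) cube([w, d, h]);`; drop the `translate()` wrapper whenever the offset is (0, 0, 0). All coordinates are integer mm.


// leg_h = 391 - 33 = 358
translate([0, 0, 358]) cube([347, 296, 33]);
cube([40, 40, 358]);
translate([307, 0, 0]) cube([40, 40, 358]);
translate([0, 256, 0]) cube([40, 40, 358]);
translate([307, 256, 0]) cube([40, 40, 358]);


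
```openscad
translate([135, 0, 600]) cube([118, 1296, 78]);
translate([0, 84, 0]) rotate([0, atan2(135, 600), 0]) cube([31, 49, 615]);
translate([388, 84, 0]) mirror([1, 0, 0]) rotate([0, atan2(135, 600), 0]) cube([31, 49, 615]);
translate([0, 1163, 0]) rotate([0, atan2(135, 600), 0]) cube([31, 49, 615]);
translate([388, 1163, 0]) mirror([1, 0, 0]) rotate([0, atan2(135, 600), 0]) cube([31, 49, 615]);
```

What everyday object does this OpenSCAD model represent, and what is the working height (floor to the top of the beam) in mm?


A sawhorse. The overall height is 678 mm.

A beam across two mirrored pairs of raked legs — a sawhorse. The beam's underside is at z = 600 (matching the legs' vertical rise in atan2(135, 600)) and the beam is 78 mm tall, so its top is at 600 + 78 = 678 mm. The raked legs top out at the beam's underside, so that is the highest point.


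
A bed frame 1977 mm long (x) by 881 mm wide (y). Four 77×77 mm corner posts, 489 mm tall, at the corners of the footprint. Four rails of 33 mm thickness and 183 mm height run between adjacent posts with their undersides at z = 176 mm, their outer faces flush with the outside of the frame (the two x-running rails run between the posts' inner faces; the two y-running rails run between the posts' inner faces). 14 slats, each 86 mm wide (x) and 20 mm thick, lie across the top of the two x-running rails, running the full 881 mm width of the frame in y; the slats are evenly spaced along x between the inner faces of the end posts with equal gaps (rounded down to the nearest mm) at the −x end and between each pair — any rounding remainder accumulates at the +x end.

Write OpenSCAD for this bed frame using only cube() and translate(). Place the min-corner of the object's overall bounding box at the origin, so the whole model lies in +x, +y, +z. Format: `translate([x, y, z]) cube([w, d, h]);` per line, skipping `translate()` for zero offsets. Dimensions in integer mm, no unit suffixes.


cube([77, 77, 489]);
translate([0, 804, 0]) cube([77, 77, 489]);
translate([1900, 0, 0]) cube([77, 77, 489]);
translate([1900, 804, 0]) cube([77, 77, 489]);
translate([77, 0, 176]) cube([1823, 33, 183]);
translate([77, 848, 176]) cube([1823, 33, 183]);
translate([0, 77, 176]) cube([33, 727, 183]);
translate([1944, 77, 176]) cube([33, 727, 183]);
translate([118, 0, 359]) cube([86, 881, 20]);
translate([245, 0, 359]) cube([86, 881, 20]);
translate([372, 0, 359]) cube([86, 881, 20]);
translate([499, 0, 359]) cube([86, 881, 20]);
translate([626, 0, 359]) cube([86, 881, 20]);
translate([753, 0, 359]) cube([86, 881, 20]);
translate([880, 0, 359]) cube([86, 881, 20]);
translate([1007, 0, 359]) cube([86, 881, 20]);
translate([1134, 0, 359]) cube([86, 881, 20]);
translate([1261, 0, 359]) cube([86, 881, 20]);
translate([1388, 0, 359]) cube([86, 881, 20]);
translate([1515, 0, 359]) cube([86, 881, 20]);
translate([1642, 0, 359]) cube([86, 881, 20]);
translate([1769, 0, 359]) cube([86, 881, 20]);


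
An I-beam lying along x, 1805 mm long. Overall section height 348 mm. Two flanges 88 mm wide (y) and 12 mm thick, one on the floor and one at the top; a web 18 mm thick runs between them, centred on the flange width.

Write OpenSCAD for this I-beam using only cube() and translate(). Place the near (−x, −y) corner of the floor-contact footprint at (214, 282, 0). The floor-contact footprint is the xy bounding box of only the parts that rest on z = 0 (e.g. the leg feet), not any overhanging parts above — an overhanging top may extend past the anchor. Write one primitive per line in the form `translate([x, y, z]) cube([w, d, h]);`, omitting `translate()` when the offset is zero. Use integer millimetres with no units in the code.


translate([214, 282, 0]) cube([1805, 88, 12]);
translate([214, 317, 12]) cube([1805, 18, 324]);
translate([214, 282, 336]) cube([1805, 88, 12]);


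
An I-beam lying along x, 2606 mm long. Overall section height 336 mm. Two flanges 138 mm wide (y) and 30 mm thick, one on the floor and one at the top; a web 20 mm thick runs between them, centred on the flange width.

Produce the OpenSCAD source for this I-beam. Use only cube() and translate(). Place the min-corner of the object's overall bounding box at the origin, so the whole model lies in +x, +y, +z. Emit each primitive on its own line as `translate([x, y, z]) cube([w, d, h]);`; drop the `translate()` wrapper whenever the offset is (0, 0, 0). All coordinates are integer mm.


cube([2606, 138, 30]);
translate([0, 59, 30]) cube([2606, 20, 276]);
translate([0, 0, 306]) cube([2606, 138, 30]);


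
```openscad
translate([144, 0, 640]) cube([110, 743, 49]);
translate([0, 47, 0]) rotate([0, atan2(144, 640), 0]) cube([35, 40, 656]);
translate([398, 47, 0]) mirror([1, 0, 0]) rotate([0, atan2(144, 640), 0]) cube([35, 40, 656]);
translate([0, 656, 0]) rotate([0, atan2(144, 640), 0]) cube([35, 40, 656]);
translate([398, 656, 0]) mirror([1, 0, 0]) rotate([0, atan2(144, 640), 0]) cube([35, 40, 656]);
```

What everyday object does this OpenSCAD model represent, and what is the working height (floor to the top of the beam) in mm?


A sawhorse. The overall height is 689 mm.

A beam across two mirrored pairs of raked legs — a sawhorse. The beam's underside is at z = 640 (matching the legs' vertical rise in atan2(144, 640)) and the beam is 49 mm tall, so its top is at 640 + 49 = 689 mm. The raked legs top out at the beam's underside, so that is the highest point.


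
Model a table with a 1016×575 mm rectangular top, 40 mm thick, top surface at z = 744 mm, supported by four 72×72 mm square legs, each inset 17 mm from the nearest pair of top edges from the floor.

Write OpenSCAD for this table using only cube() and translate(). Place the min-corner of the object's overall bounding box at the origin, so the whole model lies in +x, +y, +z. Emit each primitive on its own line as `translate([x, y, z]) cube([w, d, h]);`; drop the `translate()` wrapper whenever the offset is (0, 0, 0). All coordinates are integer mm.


translate([0, 0, 704]) cube([1016, 575, 40]);
translate([17, 17, 0]) cube([72, 72, 704]);
translate([927, 17, 0]) cube([72, 72, 704]);
translate([17, 486, 0]) cube([72, 72, 704]);
translate([927, 486, 0]) cube([72, 72, 704]);


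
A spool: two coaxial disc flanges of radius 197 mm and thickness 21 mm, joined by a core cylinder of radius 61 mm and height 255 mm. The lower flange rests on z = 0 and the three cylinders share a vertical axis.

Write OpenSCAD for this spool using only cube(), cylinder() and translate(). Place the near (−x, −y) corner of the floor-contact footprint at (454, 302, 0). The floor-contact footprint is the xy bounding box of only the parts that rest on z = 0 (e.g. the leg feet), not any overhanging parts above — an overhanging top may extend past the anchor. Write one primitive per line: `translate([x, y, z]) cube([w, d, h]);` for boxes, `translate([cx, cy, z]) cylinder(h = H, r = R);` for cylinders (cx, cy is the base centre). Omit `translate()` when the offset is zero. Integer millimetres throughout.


translate([651, 499, 0]) cylinder(h = 21, r = 197);
translate([651, 499, 21]) cylinder(h = 255, r = 61);
translate([651, 499, 276]) cylinder(h = 21, r = 197);


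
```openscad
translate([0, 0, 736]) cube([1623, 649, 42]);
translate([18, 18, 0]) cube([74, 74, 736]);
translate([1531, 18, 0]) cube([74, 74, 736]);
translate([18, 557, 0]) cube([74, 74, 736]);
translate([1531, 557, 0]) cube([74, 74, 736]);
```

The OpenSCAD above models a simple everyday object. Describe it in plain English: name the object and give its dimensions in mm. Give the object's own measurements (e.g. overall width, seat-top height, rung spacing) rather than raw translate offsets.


A rectangular dining table. The top is 1623×649×42 mm with its upper surface at z = 778 mm. It stands on four 74×74 mm square legs, each inset 18 mm from the nearest pair of top edges, running from the floor to the underside of the top.


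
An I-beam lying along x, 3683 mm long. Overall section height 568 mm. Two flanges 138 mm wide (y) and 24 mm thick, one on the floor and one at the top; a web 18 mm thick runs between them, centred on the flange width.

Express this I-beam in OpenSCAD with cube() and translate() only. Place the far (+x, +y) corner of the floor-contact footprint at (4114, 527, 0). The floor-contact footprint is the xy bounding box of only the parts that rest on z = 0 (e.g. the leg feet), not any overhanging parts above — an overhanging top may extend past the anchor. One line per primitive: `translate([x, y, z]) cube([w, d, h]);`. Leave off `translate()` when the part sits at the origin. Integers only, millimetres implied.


translate([431, 389, 0]) cube([3683, 138, 24]);
translate([431, 449, 24]) cube([3683, 18, 520]);
translate([431, 389, 544]) cube([3683, 138, 24]);


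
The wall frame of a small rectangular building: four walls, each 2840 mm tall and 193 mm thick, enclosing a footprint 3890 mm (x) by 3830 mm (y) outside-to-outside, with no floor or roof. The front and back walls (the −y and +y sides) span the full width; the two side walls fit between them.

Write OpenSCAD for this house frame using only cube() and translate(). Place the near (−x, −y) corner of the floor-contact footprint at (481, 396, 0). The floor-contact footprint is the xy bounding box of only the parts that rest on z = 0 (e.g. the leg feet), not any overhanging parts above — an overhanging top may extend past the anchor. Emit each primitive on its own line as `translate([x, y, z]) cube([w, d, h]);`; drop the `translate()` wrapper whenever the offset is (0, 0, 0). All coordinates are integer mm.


translate([481, 396, 0]) cube([3890, 193, 2840]);
translate([481, 4033, 0]) cube([3890, 193, 2840]);
translate([481, 589, 0]) cube([193, 3444, 2840]);
translate([4178, 589, 0]) cube([193, 3444, 2840]);


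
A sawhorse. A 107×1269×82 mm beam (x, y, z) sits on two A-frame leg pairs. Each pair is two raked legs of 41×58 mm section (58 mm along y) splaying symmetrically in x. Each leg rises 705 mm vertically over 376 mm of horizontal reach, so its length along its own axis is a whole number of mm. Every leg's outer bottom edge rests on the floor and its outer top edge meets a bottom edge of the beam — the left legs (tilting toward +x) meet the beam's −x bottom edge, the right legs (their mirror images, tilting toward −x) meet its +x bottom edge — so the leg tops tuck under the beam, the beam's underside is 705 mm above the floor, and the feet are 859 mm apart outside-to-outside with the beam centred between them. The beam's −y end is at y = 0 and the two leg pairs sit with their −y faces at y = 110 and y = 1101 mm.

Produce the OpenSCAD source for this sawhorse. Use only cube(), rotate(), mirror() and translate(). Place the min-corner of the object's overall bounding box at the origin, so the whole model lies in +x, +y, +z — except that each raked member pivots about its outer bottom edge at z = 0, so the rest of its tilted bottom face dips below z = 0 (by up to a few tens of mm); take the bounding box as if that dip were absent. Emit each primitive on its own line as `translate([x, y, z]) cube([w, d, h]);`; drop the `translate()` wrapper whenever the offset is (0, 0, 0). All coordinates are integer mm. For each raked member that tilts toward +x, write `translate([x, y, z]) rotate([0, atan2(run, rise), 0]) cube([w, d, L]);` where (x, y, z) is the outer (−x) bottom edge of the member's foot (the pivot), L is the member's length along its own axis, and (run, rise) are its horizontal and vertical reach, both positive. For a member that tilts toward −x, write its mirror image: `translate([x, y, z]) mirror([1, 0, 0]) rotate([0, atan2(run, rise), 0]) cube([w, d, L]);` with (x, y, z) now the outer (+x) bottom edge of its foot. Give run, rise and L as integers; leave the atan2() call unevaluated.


translate([376, 0, 705]) cube([107, 1269, 82]);
translate([0, 110, 0]) rotate([0, atan2(376, 705), 0]) cube([41, 58, 799]);
translate([859, 110, 0]) mirror([1, 0, 0]) rotate([0, atan2(376, 705), 0]) cube([41, 58, 799]);
translate([0, 1101, 0]) rotate([0, atan2(376, 705), 0]) cube([41, 58, 799]);
translate([859, 1101, 0]) mirror([1, 0, 0]) rotate([0, atan2(376, 705), 0]) cube([41, 58, 799]);


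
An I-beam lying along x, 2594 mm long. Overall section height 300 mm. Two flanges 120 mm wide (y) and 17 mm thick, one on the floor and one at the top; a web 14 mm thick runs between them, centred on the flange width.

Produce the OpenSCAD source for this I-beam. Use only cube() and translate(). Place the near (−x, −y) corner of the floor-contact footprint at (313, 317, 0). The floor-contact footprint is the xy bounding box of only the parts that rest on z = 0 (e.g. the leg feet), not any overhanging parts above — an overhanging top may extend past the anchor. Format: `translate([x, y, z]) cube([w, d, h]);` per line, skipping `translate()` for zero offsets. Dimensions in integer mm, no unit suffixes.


translate([313, 317, 0]) cube([2594, 120, 17]);
translate([313, 370, 17]) cube([2594, 14, 266]);
translate([313, 317, 283]) cube([2594, 120, 17]);


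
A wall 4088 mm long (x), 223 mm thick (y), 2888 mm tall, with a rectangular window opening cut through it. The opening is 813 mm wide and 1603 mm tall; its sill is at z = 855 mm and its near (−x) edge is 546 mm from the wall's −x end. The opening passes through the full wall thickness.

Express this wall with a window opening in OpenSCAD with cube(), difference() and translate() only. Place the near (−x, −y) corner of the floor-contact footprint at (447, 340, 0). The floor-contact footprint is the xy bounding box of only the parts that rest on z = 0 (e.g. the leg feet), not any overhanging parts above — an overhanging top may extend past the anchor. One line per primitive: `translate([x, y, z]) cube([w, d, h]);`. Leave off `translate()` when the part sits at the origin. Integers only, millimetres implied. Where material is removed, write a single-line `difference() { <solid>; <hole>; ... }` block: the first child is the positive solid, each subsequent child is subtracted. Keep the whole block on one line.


difference() { translate([447, 340, 0]) cube([4088, 223, 2888]); translate([993, 340, 855]) cube([813, 223, 1603]); }


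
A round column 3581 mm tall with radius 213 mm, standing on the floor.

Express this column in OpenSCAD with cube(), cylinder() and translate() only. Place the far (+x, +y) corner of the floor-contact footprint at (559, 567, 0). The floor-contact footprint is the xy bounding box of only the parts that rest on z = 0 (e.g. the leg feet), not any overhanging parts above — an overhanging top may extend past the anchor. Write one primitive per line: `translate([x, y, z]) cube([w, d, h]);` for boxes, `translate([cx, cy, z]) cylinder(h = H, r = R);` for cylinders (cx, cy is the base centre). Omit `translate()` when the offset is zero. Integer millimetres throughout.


translate([346, 354, 0]) cylinder(h = 3581, r = 213);
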